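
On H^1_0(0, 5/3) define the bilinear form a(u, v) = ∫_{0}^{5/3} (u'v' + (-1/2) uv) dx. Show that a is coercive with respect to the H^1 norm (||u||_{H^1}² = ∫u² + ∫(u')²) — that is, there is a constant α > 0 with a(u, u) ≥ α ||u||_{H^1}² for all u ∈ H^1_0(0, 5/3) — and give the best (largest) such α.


α = (-25 + 18*π^2)/(2*(25 + 9*π^2))

Coercivity of a(·,·) on H^1_0(0, 5/3) means a(u, u) ≥ α ||u||_{H^1}² for every u ∈ H^1_0.
The interval has length L = 5/3, and Poincaré/coercivity depend only on L. Here a(u, u) = ∫(u')² + (-1/2)·∫u².
Here c = -1/2 < 0 with |c| < (π/L)² = 9*π^2/25, so coercivity still holds. The condition a(u,u) ≥ α||u||_{H^1}² reads (1−α)∫(u')² ≥ (α−c)∫u². Any admissible α is ≤ 1 (rapidly oscillating u have ∫u²/∫(u')² → 0), and α = 1 would force 0 ≥ (1−c)∫u², impossible since c < 1; so 1−α > 0. By the sharp Poincaré inequality on H^1_0 of an interval of length L, ∫(u')² ≥ (π/L)²∫u² with equality for the first sine mode sin(π(x−x₀)/L) (x₀ the left endpoint), so the inequality holds for all u iff (1−α)(π/L)² ≥ α − c, i.e. α ≤ ((π/L)² + c)/((π/L)² + 1) = (1 + c(L/π)²)/(1 + (L/π)²). (Direct route, valid since c ≤ 0: Poincaré gives c∫u² ≥ c(L/π)²∫(u')², so a(u,u) ≥ (1 + c(L/π)²)∫(u')², while ||u||_{H^1}² ≤ (1 + (L/π)²)∫(u')²; dividing yields the same α.) With (π/L)² = 9*π^2/25 and c = -1/2, the largest admissible constant is α = ((π/L)² + c)/((π/L)² + 1).
Simplifying, α = (-25 + 18*π^2)/(2*(25 + 9*π^2)).


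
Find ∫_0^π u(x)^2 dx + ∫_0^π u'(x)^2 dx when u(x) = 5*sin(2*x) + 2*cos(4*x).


||u||_{H^1(0,π)}^2 = 193*π/2

u'(x) = -8*sin(4*x) + 10*cos(2*x).
Expand u² and (u')² and integrate term by term on (0, π), using: for integers n ≥ 1, ∫_0^π sin²(nx) dx = ∫_0^π cos²(nx) dx = π/2; for n ≠ n', ∫_0^π sin(nx)sin(n'x) dx = ∫_0^π cos(nx)cos(n'x) dx = 0; and by product-to-sum, ∫_0^π sin(nx)cos(n'x) dx = ½∫_0^π [sin((n+n')x) + sin((n−n')x)] dx, which is 0 when n+n' is even and 2n/(n²−n'²) when n+n' is odd (it need not vanish on (0, π)).
  u² squared terms: (2)²·∫cos(4x)² dx = 4·π/2 = 2*π;  (5)²·∫sin(2x)² dx = 25·π/2 = 25*π/2.
  u² cross terms: 2·(2)·(5)·∫cos(4x)·sin(2x) dx = 20·(0) = 0.
  So ∫_0^π u² dx = 2*π + 25*π/2 + 0 = 29*π/2.
  (u')² squared terms: (-8)²·∫sin(4x)² dx = 64·π/2 = 32*π;  (10)²·∫cos(2x)² dx = 100·π/2 = 50*π.
  (u')² cross terms: 2·(-8)·(10)·∫sin(4x)·cos(2x) dx = -160·(0) = 0.
  So ∫_0^π (u')² dx = 32*π + 50*π + 0 = 82*π.
||u||_{H^1}^2 = (29*π/2) + (82*π) = 193*π/2.


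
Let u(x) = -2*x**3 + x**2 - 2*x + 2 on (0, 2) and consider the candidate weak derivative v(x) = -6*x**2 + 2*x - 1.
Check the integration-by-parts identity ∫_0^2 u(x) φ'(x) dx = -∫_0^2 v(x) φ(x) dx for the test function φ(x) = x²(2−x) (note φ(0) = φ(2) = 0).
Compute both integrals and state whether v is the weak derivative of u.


LHS = 184/15, RHS = 164/15. No, v is not the weak derivative of u.

u(x) = -2*x**3 + x**2 - 2*x + 2, classical derivative u'(x) = -6*x**2 + 2*x - 2.
φ(x) = x²(2−x), so φ'(x) = x*(4 - 3*x).
Note φ(0) = φ(2) = 0, so the boundary term u·φ vanishes.
LHS = ∫_0^2 u(x) φ'(x) dx = ∫_0^2 (6*x^5 - 11*x^4 + 10*x^3 - 14*x^2 + 8*x) dx. Term by term:
  ∫_0^2 6*x^5 dx = 64;  ∫_0^2 -11*x^4 dx = -352/5;  ∫_0^2 10*x^3 dx = 40;
  ∫_0^2 -14*x^2 dx = -112/3;  ∫_0^2 8*x dx = 16.
Sum: 64 − 352/5 + 40 − 112/3 + 16 = 184/15.
So LHS = 184/15.
∫_0^2 v(x) φ(x) dx = ∫_0^2 (6*x^5 - 14*x^4 + 5*x^3 - 2*x^2) dx. Term by term:
  ∫_0^2 6*x^5 dx = 64;  ∫_0^2 -14*x^4 dx = -448/5;  ∫_0^2 5*x^3 dx = 20;
  ∫_0^2 -2*x^2 dx = -16/3.
Sum: 64 − 448/5 + 20 − 16/3 = -164/15.
So RHS = -∫_0^2 v(x) φ(x) dx = 164/15.
LHS − RHS = 4/3 ≠ 0, so the identity fails.
(For a valid weak derivative the identity must hold for EVERY test function, in particular this one. The failure shows v is NOT the weak derivative of u.)
Correct weak derivative would be u'(x) = -6*x**2 + 2*x - 2.


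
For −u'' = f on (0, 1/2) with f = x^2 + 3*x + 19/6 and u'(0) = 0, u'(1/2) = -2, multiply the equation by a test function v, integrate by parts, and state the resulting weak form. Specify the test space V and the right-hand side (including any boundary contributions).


V = H^1(0, 1/2) (v unrestricted at boundary; u is determined up to an additive constant); weak form: ∫_0^1/2 u'v' dx = ∫_0^1/2 (x^2 + 3*x + 19/6) v dx − 2·v(1/2) for all v ∈ V.

Multiply both sides by a test function v and integrate from 0 to 1/2:
  ∫_0^1/2 −u''(x) v(x) dx = ∫_0^1/2 f(x) v(x) dx.
Integrate the LHS by parts once:
  ∫_0^1/2 −u'' v dx = −[u'(x) v(x)]_0^1/2 + ∫_0^1/2 u'(x) v'(x) dx.
Thus ∫_0^1/2 u'(x) v'(x) dx = ∫_0^1/2 f(x) v(x) dx + [u'(x) v(x)]_0^1/2.
Choose V so that boundary terms are either known or forced to vanish.
u has inhomogeneous Neumann u'(0) = 0, u'(1/2) = -2. [u' v]_0^1/2 = (-2)·v(1/2) − (0)·v(0) = − 2·v(1/2). Take V = H^1(0, 1/2); boundary term becomes part of RHS.
Weak formulation: find u (satisfying any essential BC) such that ∫_0^1/2 u'(x) v'(x) dx = ∫_0^1/2 f v dx − 2·v(1/2) for all v ∈ V (Neumann data are natural BCs: they enter the RHS as boundary terms).
Substituting f(x) = x^2 + 3*x + 19/6, the right-hand side is ∫_0^1/2 (x^2 + 3*x + 19/6) v dx − 2·v(1/2).
Compatibility check (pure Neumann): taking v ≡ 1 ∈ V gives 0 = ∫_0^1/2 f dx + (-2) − (0), i.e. ∫_0^1/2 f dx must equal u'(0) − u'(1/2) = 2. Indeed ∫_0^1/2 (x^2 + 3*x + 19/6) dx = 2, so the data are compatible. The solution is then unique only up to an additive constant (fix it e.g. by requiring ∫_0^1/2 u dx = 0).


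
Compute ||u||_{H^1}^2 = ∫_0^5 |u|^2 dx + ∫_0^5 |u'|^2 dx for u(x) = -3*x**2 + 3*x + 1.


||u||_{H^1}^2 = 8225/2

The H^1 norm (squared) on an interval (0, L) is
  ||u||_{H^1}^2 = ∫_0^L u(x)^2 dx + ∫_0^L u'(x)^2 dx.
Compute u'(x) = 3 - 6*x.
Then u(x)^2 = 9*x**4 - 18*x**3 + 3*x**2 + 6*x + 1 and u'(x)^2 = 36*x**2 - 36*x + 9.
Integrate each monomial from 0 to 5 using ∫_0^5 c·x^n dx = c·5^(n+1)/(n+1):
  ∫_0^5 u(x)^2 dx = ∫_0^5 (9*x^4 - 18*x^3 + 3*x^2 + 6*x + 1) dx. Term by term:
    ∫_0^5 9*x^4 dx = 5625;  ∫_0^5 -18*x^3 dx = -5625/2;  ∫_0^5 3*x^2 dx = 125;
    ∫_0^5 6*x dx = 75;  ∫_0^5 1 dx = 5.
  Sum: 5625 − 5625/2 + 125 + 75 + 5 = 6035/2.
  ∫_0^5 u'(x)^2 dx = ∫_0^5 (36*x^2 - 36*x + 9) dx. Term by term:
    ∫_0^5 36*x^2 dx = 1500;  ∫_0^5 -36*x dx = -450;  ∫_0^5 9 dx = 45.
  Sum: 1500 − 450 + 45 = 1095.
Adding: ||u||_{H^1}^2 = 6035/2 + 1095 = 8225/2.


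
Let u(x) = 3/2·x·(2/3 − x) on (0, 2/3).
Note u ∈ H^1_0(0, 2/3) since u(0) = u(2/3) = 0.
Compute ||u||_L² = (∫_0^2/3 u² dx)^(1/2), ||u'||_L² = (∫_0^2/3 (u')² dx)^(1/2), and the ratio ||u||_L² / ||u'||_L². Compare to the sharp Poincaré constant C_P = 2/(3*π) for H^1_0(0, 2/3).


||u||_L² / ||u'||_L² = sqrt(10)/15 < C_P = 2/(3*π).

u(x) = 3/2·x·(2/3 − x), so u'(x) = 1 - 3*x.
u(x) = 3/2·x·(2/3 − x) vanishes at x = 0 and x = 2/3, so u ∈ H^1_0(0, 2/3). Differentiate via the product rule and integrate the resulting polynomials term by term.
  ∫_0^2/3 u² dx = ∫_0^2/3 (9*x^4/4 - 3*x^3 + x^2) dx. Term by term:
    ∫_0^2/3 9*x^4/4 dx = 8/135;  ∫_0^2/3 -3*x^3 dx = -4/27;  ∫_0^2/3 x^2 dx = 8/81.
  Sum: 8/135 − 4/27 + 8/81 = 4/405.
  ∫_0^2/3 (u')² dx = ∫_0^2/3 (9*x^2 - 6*x + 1) dx. Term by term:
    ∫_0^2/3 9*x^2 dx = 8/9;  ∫_0^2/3 -6*x dx = -4/3;  ∫_0^2/3 1 dx = 2/3.
  Sum: 8/9 − 4/3 + 2/3 = 2/9.
∫_0^2/3 u² dx = 4/405, so ||u||_L² = 2*sqrt(5)/45.
∫_0^2/3 (u')² dx = 2/9, so ||u'||_L² = sqrt(2)/3.
Ratio ||u||_L² / ||u'||_L² = sqrt(10)/15.
Sharp Poincaré constant on H^1_0(0, 2/3) is C_P = L/π = 2/(3*π), achieved by sin(3*π/2·x).
A polynomial bump cannot attain the sharp Poincaré constant (only the first sine eigenfunction does), so the ratio is strictly less than C_P, consistent with ||u||_L² ≤ C_P ||u'||_L².


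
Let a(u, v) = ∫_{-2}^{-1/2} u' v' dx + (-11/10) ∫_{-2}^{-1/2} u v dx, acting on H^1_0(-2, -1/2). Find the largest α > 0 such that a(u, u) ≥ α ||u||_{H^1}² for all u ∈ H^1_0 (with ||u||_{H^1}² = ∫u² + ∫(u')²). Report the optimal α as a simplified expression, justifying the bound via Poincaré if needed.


α = (-99 + 40*π^2)/(10*(9 + 4*π^2))

Coercivity of a(·,·) on H^1_0(-2, -1/2) means a(u, u) ≥ α ||u||_{H^1}² for every u ∈ H^1_0.
The interval has length L = 3/2, and Poincaré/coercivity depend only on L. Here a(u, u) = ∫(u')² + (-11/10)·∫u².
Here c = -11/10 < 0 with |c| < (π/L)² = 4*π^2/9, so coercivity still holds. The condition a(u,u) ≥ α||u||_{H^1}² reads (1−α)∫(u')² ≥ (α−c)∫u². Any admissible α is ≤ 1 (rapidly oscillating u have ∫u²/∫(u')² → 0), and α = 1 would force 0 ≥ (1−c)∫u², impossible since c < 1; so 1−α > 0. By the sharp Poincaré inequality on H^1_0 of an interval of length L, ∫(u')² ≥ (π/L)²∫u² with equality for the first sine mode sin(π(x−x₀)/L) (x₀ the left endpoint), so the inequality holds for all u iff (1−α)(π/L)² ≥ α − c, i.e. α ≤ ((π/L)² + c)/((π/L)² + 1) = (1 + c(L/π)²)/(1 + (L/π)²). (Direct route, valid since c ≤ 0: Poincaré gives c∫u² ≥ c(L/π)²∫(u')², so a(u,u) ≥ (1 + c(L/π)²)∫(u')², while ||u||_{H^1}² ≤ (1 + (L/π)²)∫(u')²; dividing yields the same α.) With (π/L)² = 4*π^2/9 and c = -11/10, the largest admissible constant is α = ((π/L)² + c)/((π/L)² + 1).
Simplifying, α = (-99 + 40*π^2)/(10*(9 + 4*π^2)).


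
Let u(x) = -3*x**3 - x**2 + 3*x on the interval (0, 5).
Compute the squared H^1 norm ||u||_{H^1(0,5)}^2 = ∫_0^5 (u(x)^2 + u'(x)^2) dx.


||u||_{H^1}^2 = 6675715/42

The H^1 norm (squared) on an interval (0, L) is
  ||u||_{H^1}^2 = ∫_0^L u(x)^2 dx + ∫_0^L u'(x)^2 dx.
Compute u'(x) = -9*x**2 - 2*x + 3.
Then u(x)^2 = 9*x**6 + 6*x**5 - 17*x**4 - 6*x**3 + 9*x**2 and u'(x)^2 = 81*x**4 + 36*x**3 - 50*x**2 - 12*x + 9.
Integrate each monomial from 0 to 5 using ∫_0^5 c·x^n dx = c·5^(n+1)/(n+1):
  ∫_0^5 u(x)^2 dx = ∫_0^5 (9*x^6 + 6*x^5 - 17*x^4 - 6*x^3 + 9*x^2) dx. Term by term:
    ∫_0^5 9*x^6 dx = 703125/7;  ∫_0^5 6*x^5 dx = 15625;  ∫_0^5 -17*x^4 dx = -10625;
    ∫_0^5 -6*x^3 dx = -1875/2;  ∫_0^5 9*x^2 dx = 375.
  Sum: 703125/7 + 15625 − 10625 − 1875/2 + 375 = 1468375/14.
  ∫_0^5 u'(x)^2 dx = ∫_0^5 (81*x^4 + 36*x^3 - 50*x^2 - 12*x + 9) dx. Term by term:
    ∫_0^5 81*x^4 dx = 50625;  ∫_0^5 36*x^3 dx = 5625;  ∫_0^5 -50*x^2 dx = -6250/3;
    ∫_0^5 -12*x dx = -150;  ∫_0^5 9 dx = 45.
  Sum: 50625 + 5625 − 6250/3 − 150 + 45 = 162185/3.
Adding: ||u||_{H^1}^2 = 1468375/14 + 162185/3 = 6675715/42.


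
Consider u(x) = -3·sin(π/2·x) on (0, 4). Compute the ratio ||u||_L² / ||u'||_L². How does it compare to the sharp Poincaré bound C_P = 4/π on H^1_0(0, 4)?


||u||_L² / ||u'||_L² = 2/π < C_P = 4/π.

u(x) = -3·sin(π/2·x), so u'(x) = -3*π*cos(π*x/2)/2.
Writing u(x) = A·sin(kπx/L) with A = -3 and k = 2, use ∫_0^L sin²(kπx/L) dx = L/2 and ∫_0^L cos²(kπx/L) dx = L/2.
u² = 9·sin²(π/2·x) and (u')² = 9*π^2/4·cos²(π/2·x), and each of sin², cos² integrates to L/2 = 2 over (0, 4).
∫_0^4 u² dx = 18, so ||u||_L² = 3*sqrt(2).
∫_0^4 (u')² dx = 9*π^2/2, so ||u'||_L² = 3*sqrt(2)*π/2.
Ratio ||u||_L² / ||u'||_L² = 2/π.
Sharp Poincaré constant on H^1_0(0, 4) is C_P = L/π = 4/π, achieved by sin(π/4·x).
This is the k = 2 harmonic; the ratio L/(kπ) is strictly less than C_P = L/π, consistent with the sharp inequality ||u||_L² ≤ C_P ||u'||_L².


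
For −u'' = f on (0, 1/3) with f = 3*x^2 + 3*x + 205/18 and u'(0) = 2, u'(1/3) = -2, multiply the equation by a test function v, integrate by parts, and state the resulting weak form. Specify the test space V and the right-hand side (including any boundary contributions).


V = H^1(0, 1/3) (v unrestricted at boundary; u is determined up to an additive constant); weak form: ∫_0^1/3 u'v' dx = ∫_0^1/3 (3*x^2 + 3*x + 205/18) v dx − 2·v(1/3) − 2·v(0) for all v ∈ V.

Multiply both sides by a test function v and integrate from 0 to 1/3:
  ∫_0^1/3 −u''(x) v(x) dx = ∫_0^1/3 f(x) v(x) dx.
Integrate the LHS by parts once:
  ∫_0^1/3 −u'' v dx = −[u'(x) v(x)]_0^1/3 + ∫_0^1/3 u'(x) v'(x) dx.
Thus ∫_0^1/3 u'(x) v'(x) dx = ∫_0^1/3 f(x) v(x) dx + [u'(x) v(x)]_0^1/3.
Choose V so that boundary terms are either known or forced to vanish.
u has inhomogeneous Neumann u'(0) = 2, u'(1/3) = -2. [u' v]_0^1/3 = (-2)·v(1/3) − (2)·v(0) = − 2·v(1/3) − 2·v(0). Take V = H^1(0, 1/3); boundary term becomes part of RHS.
Weak formulation: find u (satisfying any essential BC) such that ∫_0^1/3 u'(x) v'(x) dx = ∫_0^1/3 f v dx − 2·v(1/3) − 2·v(0) for all v ∈ V (Neumann data are natural BCs: they enter the RHS as boundary terms).
Substituting f(x) = 3*x^2 + 3*x + 205/18, the right-hand side is ∫_0^1/3 (3*x^2 + 3*x + 205/18) v dx − 2·v(1/3) − 2·v(0).
Compatibility check (pure Neumann): taking v ≡ 1 ∈ V gives 0 = ∫_0^1/3 f dx + (-2) − (2), i.e. ∫_0^1/3 f dx must equal u'(0) − u'(1/3) = 4. Indeed ∫_0^1/3 (3*x^2 + 3*x + 205/18) dx = 4, so the data are compatible. The solution is then unique only up to an additive constant (fix it e.g. by requiring ∫_0^1/3 u dx = 0).


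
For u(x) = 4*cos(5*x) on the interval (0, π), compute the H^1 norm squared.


||u||_{H^1(0,π)}^2 = 208*π

u'(x) = -20*sin(5*x).
Expand u² and (u')² and integrate term by term on (0, π), using: for integers n ≥ 1, ∫_0^π sin²(nx) dx = ∫_0^π cos²(nx) dx = π/2; for n ≠ n', ∫_0^π sin(nx)sin(n'x) dx = ∫_0^π cos(nx)cos(n'x) dx = 0; and by product-to-sum, ∫_0^π sin(nx)cos(n'x) dx = ½∫_0^π [sin((n+n')x) + sin((n−n')x)] dx, which is 0 when n+n' is even and 2n/(n²−n'²) when n+n' is odd (it need not vanish on (0, π)).
  u² squared terms: (4)²·∫cos(5x)² dx = 16·π/2 = 8*π.
  So ∫_0^π u² dx = 8*π.
  (u')² squared terms: (-20)²·∫sin(5x)² dx = 400·π/2 = 200*π.
  So ∫_0^π (u')² dx = 200*π.
||u||_{H^1}^2 = (8*π) + (200*π) = 208*π.


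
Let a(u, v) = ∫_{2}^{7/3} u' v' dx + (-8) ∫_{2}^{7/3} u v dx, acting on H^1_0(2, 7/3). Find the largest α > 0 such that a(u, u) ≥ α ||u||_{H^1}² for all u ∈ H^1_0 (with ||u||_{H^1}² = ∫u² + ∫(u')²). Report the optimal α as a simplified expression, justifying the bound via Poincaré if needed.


α = (-8 + 9*π^2)/(1 + 9*π^2)

Coercivity of a(·,·) on H^1_0(2, 7/3) means a(u, u) ≥ α ||u||_{H^1}² for every u ∈ H^1_0.
The interval has length L = 1/3, and Poincaré/coercivity depend only on L. Here a(u, u) = ∫(u')² + (-8)·∫u².
Here c = -8 < 0 with |c| < (π/L)² = 9*π^2, so coercivity still holds. The condition a(u,u) ≥ α||u||_{H^1}² reads (1−α)∫(u')² ≥ (α−c)∫u². Any admissible α is ≤ 1 (rapidly oscillating u have ∫u²/∫(u')² → 0), and α = 1 would force 0 ≥ (1−c)∫u², impossible since c < 1; so 1−α > 0. By the sharp Poincaré inequality on H^1_0 of an interval of length L, ∫(u')² ≥ (π/L)²∫u² with equality for the first sine mode sin(π(x−x₀)/L) (x₀ the left endpoint), so the inequality holds for all u iff (1−α)(π/L)² ≥ α − c, i.e. α ≤ ((π/L)² + c)/((π/L)² + 1) = (1 + c(L/π)²)/(1 + (L/π)²). (Direct route, valid since c ≤ 0: Poincaré gives c∫u² ≥ c(L/π)²∫(u')², so a(u,u) ≥ (1 + c(L/π)²)∫(u')², while ||u||_{H^1}² ≤ (1 + (L/π)²)∫(u')²; dividing yields the same α.) With (π/L)² = 9*π^2 and c = -8, the largest admissible constant is α = ((π/L)² + c)/((π/L)² + 1).
Simplifying, α = (-8 + 9*π^2)/(1 + 9*π^2).


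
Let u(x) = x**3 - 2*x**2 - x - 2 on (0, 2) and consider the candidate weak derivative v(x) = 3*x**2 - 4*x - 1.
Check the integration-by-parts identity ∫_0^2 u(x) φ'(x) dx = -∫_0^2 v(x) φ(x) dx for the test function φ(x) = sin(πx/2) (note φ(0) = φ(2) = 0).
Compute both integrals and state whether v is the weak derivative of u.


LHS = -4/π + 96/π^3, RHS = -4/π + 96/π^3. Yes, v = u' weakly.

u(x) = x**3 - 2*x**2 - x - 2, classical derivative u'(x) = 3*x**2 - 4*x - 1.
φ(x) = sin(πx/2), so φ'(x) = π*cos(π*x/2)/2.
Note φ(0) = φ(2) = 0, so the boundary term u·φ vanishes.
LHS = ∫_0^2 u(x) φ'(x) dx = ∫_0^2 (π*x^3*cos(π*x/2)/2 - π*x^2*cos(π*x/2) - π*x*cos(π*x/2)/2 - π*cos(π*x/2)) dx. Term by term:
  ∫_0^2 -π*cos(π*x/2) dx = 0;  ∫_0^2 π*x^3*cos(π*x/2)/2 dx = -24/π + 96/π^3;  ∫_0^2 -π*x^2*cos(π*x/2) dx = 16/π;
  ∫_0^2 -π*x*cos(π*x/2)/2 dx = 4/π.
Sum: 0 + -24/π + 96/π^3 + 16/π + 4/π = -4/π + 96/π^3.
So LHS = -4/π + 96/π^3.
∫_0^2 v(x) φ(x) dx = ∫_0^2 (3*x^2*sin(π*x/2) - 4*x*sin(π*x/2) - sin(π*x/2)) dx. Term by term:
  ∫_0^2 -sin(π*x/2) dx = -4/π;  ∫_0^2 -4*x*sin(π*x/2) dx = -16/π;  ∫_0^2 3*x^2*sin(π*x/2) dx = -96/π^3 + 24/π.
Sum: -4/π − 16/π + -96/π^3 + 24/π = -96/π^3 + 4/π.
So RHS = -∫_0^2 v(x) φ(x) dx = -4/π + 96/π^3.
LHS = RHS, so the identity holds for this test φ.
Moreover u is smooth here and v(x) = u'(x) = 3*x**2 - 4*x - 1 pointwise, so the identity holds for every test function. Hence v is the weak derivative of u.


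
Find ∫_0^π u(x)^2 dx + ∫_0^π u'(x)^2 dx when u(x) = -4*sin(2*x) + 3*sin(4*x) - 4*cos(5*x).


||u||_{H^1(0,π)}^2 = 8320/21 + 649*π/2

u'(x) = 20*sin(5*x) - 8*cos(2*x) + 12*cos(4*x).
Expand u² and (u')² and integrate term by term on (0, π), using: for integers n ≥ 1, ∫_0^π sin²(nx) dx = ∫_0^π cos²(nx) dx = π/2; for n ≠ n', ∫_0^π sin(nx)sin(n'x) dx = ∫_0^π cos(nx)cos(n'x) dx = 0; and by product-to-sum, ∫_0^π sin(nx)cos(n'x) dx = ½∫_0^π [sin((n+n')x) + sin((n−n')x)] dx, which is 0 when n+n' is even and 2n/(n²−n'²) when n+n' is odd (it need not vanish on (0, π)).
  u² squared terms: (-4)²·∫cos(5x)² dx = 16·π/2 = 8*π;  (-4)²·∫sin(2x)² dx = 16·π/2 = 8*π;  (3)²·∫sin(4x)² dx = 9·π/2 = 9*π/2.
  u² cross terms: 2·(-4)·(-4)·∫cos(5x)·sin(2x) dx = 32·(-4/21) = -128/21;  2·(-4)·(3)·∫cos(5x)·sin(4x) dx = -24·(-8/9) = 64/3;  2·(-4)·(3)·∫sin(2x)·sin(4x) dx = -24·(0) = 0.
  So ∫_0^π u² dx = 8*π + 8*π + 9*π/2 − 128/21 + 64/3 + 0 = 320/21 + 41*π/2.
  (u')² squared terms: (-8)²·∫cos(2x)² dx = 64·π/2 = 32*π;  (12)²·∫cos(4x)² dx = 144·π/2 = 72*π;  (20)²·∫sin(5x)² dx = 400·π/2 = 200*π.
  (u')² cross terms: 2·(-8)·(12)·∫cos(2x)·cos(4x) dx = -192·(0) = 0;  2·(-8)·(20)·∫cos(2x)·sin(5x) dx = -320·(10/21) = -3200/21;  2·(12)·(20)·∫cos(4x)·sin(5x) dx = 480·(10/9) = 1600/3.
  So ∫_0^π (u')² dx = 32*π + 72*π + 200*π + 0 − 3200/21 + 1600/3 = 8000/21 + 304*π.
||u||_{H^1}^2 = (320/21 + 41*π/2) + (8000/21 + 304*π) = 8320/21 + 649*π/2.


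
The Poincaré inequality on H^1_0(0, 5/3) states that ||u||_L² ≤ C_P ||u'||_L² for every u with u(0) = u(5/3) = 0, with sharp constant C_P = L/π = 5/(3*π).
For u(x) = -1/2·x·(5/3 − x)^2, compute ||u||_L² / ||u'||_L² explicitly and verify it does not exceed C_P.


||u||_L² / ||u'||_L² = 5*sqrt(14)/42 < C_P = 5/(3*π).

u(x) = -1/2·x·(5/3 − x)^2, so u'(x) = (5 - 9*x)*(3*x - 5)/18.
u(x) = -1/2·x·(5/3 − x)^2 vanishes at x = 0 and x = 5/3, so u ∈ H^1_0(0, 5/3). Differentiate via the product rule and integrate the resulting polynomials term by term.
  ∫_0^5/3 u² dx = ∫_0^5/3 (x^6/4 - 5*x^5/3 + 25*x^4/6 - 125*x^3/27 + 625*x^2/324) dx. Term by term:
    ∫_0^5/3 x^6/4 dx = 78125/61236;  ∫_0^5/3 -5*x^5/3 dx = -78125/13122;  ∫_0^5/3 25*x^4/6 dx = 15625/1458;
    ∫_0^5/3 -125*x^3/27 dx = -78125/8748;  ∫_0^5/3 625*x^2/324 dx = 78125/26244.
  Sum: 78125/61236 − 78125/13122 + 15625/1458 − 78125/8748 + 78125/26244 = 15625/183708.
  ∫_0^5/3 (u')² dx = ∫_0^5/3 (9*x^4/4 - 10*x^3 + 275*x^2/18 - 250*x/27 + 625/324) dx. Term by term:
    ∫_0^5/3 9*x^4/4 dx = 625/108;  ∫_0^5/3 -10*x^3 dx = -3125/162;  ∫_0^5/3 275*x^2/18 dx = 34375/1458;
    ∫_0^5/3 -250*x/27 dx = -3125/243;  ∫_0^5/3 625/324 dx = 3125/972.
  Sum: 625/108 − 3125/162 + 34375/1458 − 3125/243 + 3125/972 = 625/1458.
∫_0^5/3 u² dx = 15625/183708, so ||u||_L² = 125*sqrt(7)/1134.
∫_0^5/3 (u')² dx = 625/1458, so ||u'||_L² = 25*sqrt(2)/54.
Ratio ||u||_L² / ||u'||_L² = 5*sqrt(14)/42.
Sharp Poincaré constant on H^1_0(0, 5/3) is C_P = L/π = 5/(3*π), achieved by sin(3*π/5·x).
A polynomial bump cannot attain the sharp Poincaré constant (only the first sine eigenfunction does), so the ratio is strictly less than C_P, consistent with ||u||_L² ≤ C_P ||u'||_L².


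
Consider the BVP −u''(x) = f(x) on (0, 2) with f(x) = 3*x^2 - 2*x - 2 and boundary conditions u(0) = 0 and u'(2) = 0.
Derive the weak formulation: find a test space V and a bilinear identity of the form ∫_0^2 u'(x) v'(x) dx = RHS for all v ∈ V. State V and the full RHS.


V = {v ∈ H^1(0, 2) : v(0) = 0} (test functions vanish at x = 0 where u is specified); weak form: ∫_0^2 u'v' dx = ∫_0^2 (3*x^2 - 2*x - 2) v dx for all v ∈ V.

Multiply both sides by a test function v and integrate from 0 to 2:
  ∫_0^2 −u''(x) v(x) dx = ∫_0^2 f(x) v(x) dx.
Integrate the LHS by parts once:
  ∫_0^2 −u'' v dx = −[u'(x) v(x)]_0^2 + ∫_0^2 u'(x) v'(x) dx.
Thus ∫_0^2 u'(x) v'(x) dx = ∫_0^2 f(x) v(x) dx + [u'(x) v(x)]_0^2.
Choose V so that boundary terms are either known or forced to vanish.
Mixed BC: u(0) = 0 (Dirichlet) and u'(2) = 0 (Neumann). Define V = {v ∈ H^1(0, 2) : v(0) = 0}. Then [u' v]_0^2 = u'(2)·v(2) − u'(0)·0 = 0.
Weak formulation: find u (satisfying any essential BC) such that ∫_0^2 u'(x) v'(x) dx = ∫_0^2 f v dx for all v ∈ V (Dirichlet at 0 absorbed into V; the Neumann datum at x = 2 is zero, so no boundary term remains).
Substituting f(x) = 3*x^2 - 2*x - 2, the right-hand side is ∫_0^2 (3*x^2 - 2*x - 2) v dx.


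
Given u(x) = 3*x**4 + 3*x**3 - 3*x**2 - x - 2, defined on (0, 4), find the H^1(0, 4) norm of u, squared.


||u||_{H^1}^2 = 87557492/105

The H^1 norm (squared) on an interval (0, L) is
  ||u||_{H^1}^2 = ∫_0^L u(x)^2 dx + ∫_0^L u'(x)^2 dx.
Compute u'(x) = 12*x**3 + 9*x**2 - 6*x - 1.
Then u(x)^2 = 9*x**8 + 18*x**7 - 9*x**6 - 24*x**5 - 9*x**4 - 6*x**3 + 13*x**2 + 4*x + 4 and u'(x)^2 = 144*x**6 + 216*x**5 - 63*x**4 - 132*x**3 + 18*x**2 + 12*x + 1.
Integrate each monomial from 0 to 4 using ∫_0^4 c·x^n dx = c·4^(n+1)/(n+1):
  ∫_0^4 u(x)^2 dx = ∫_0^4 (9*x^8 + 18*x^7 - 9*x^6 - 24*x^5 - 9*x^4 - 6*x^3 + 13*x^2 + 4*x + 4) dx. Term by term:
    ∫_0^4 9*x^8 dx = 262144;  ∫_0^4 18*x^7 dx = 147456;  ∫_0^4 -9*x^6 dx = -147456/7;
    ∫_0^4 -24*x^5 dx = -16384;  ∫_0^4 -9*x^4 dx = -9216/5;  ∫_0^4 -6*x^3 dx = -384;
    ∫_0^4 13*x^2 dx = 832/3;  ∫_0^4 4*x dx = 32;  ∫_0^4 4 dx = 16.
  Sum: 262144 + 147456 − 147456/7 − 16384 − 9216/5 − 384 + 832/3 + 32 + 16 = 38876144/105.
  ∫_0^4 u'(x)^2 dx = ∫_0^4 (144*x^6 + 216*x^5 - 63*x^4 - 132*x^3 + 18*x^2 + 12*x + 1) dx. Term by term:
    ∫_0^4 144*x^6 dx = 2359296/7;  ∫_0^4 216*x^5 dx = 147456;  ∫_0^4 -63*x^4 dx = -64512/5;
    ∫_0^4 -132*x^3 dx = -8448;  ∫_0^4 18*x^2 dx = 384;  ∫_0^4 12*x dx = 96;
    ∫_0^4 1 dx = 4.
  Sum: 2359296/7 + 147456 − 64512/5 − 8448 + 384 + 96 + 4 = 16227116/35.
Adding: ||u||_{H^1}^2 = 38876144/105 + 16227116/35 = 87557492/105.


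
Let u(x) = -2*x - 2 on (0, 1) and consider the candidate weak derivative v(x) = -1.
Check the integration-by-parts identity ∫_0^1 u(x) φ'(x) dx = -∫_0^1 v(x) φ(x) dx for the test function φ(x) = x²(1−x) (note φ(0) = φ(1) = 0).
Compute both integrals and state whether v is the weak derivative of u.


LHS = 1/6, RHS = 1/12. No, v is not the weak derivative of u.

u(x) = -2*x - 2, classical derivative u'(x) = -2.
φ(x) = x²(1−x), so φ'(x) = x*(2 - 3*x).
Note φ(0) = φ(1) = 0, so the boundary term u·φ vanishes.
LHS = ∫_0^1 u(x) φ'(x) dx = ∫_0^1 (6*x^3 + 2*x^2 - 4*x) dx. Term by term:
  ∫_0^1 6*x^3 dx = 3/2;  ∫_0^1 2*x^2 dx = 2/3;  ∫_0^1 -4*x dx = -2.
Sum: 3/2 + 2/3 − 2 = 1/6.
So LHS = 1/6.
∫_0^1 v(x) φ(x) dx = ∫_0^1 (x^3 - x^2) dx. Term by term:
  ∫_0^1 x^3 dx = 1/4;  ∫_0^1 -x^2 dx = -1/3.
Sum: 1/4 − 1/3 = -1/12.
So RHS = -∫_0^1 v(x) φ(x) dx = 1/12.
LHS − RHS = 1/12 ≠ 0, so the identity fails.
(For a valid weak derivative the identity must hold for EVERY test function, in particular this one. The failure shows v is NOT the weak derivative of u.)
Correct weak derivative would be u'(x) = -2.


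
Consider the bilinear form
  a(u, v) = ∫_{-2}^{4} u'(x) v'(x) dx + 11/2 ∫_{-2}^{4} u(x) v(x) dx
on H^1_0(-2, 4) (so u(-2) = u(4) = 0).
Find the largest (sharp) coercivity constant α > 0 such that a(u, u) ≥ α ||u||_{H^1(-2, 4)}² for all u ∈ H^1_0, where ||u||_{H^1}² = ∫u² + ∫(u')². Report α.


α = 1

Coercivity of a(·,·) on H^1_0(-2, 4) means a(u, u) ≥ α ||u||_{H^1}² for every u ∈ H^1_0.
The interval has length L = 6, and Poincaré/coercivity depend only on L. Here a(u, u) = ∫(u')² + (11/2)·∫u².
Here c = 11/2 ≥ 1, so a(u,u) = ∫(u')² + c∫u² ≥ ∫(u')² + ∫u² = ||u||_{H^1}², i.e. α = 1 works. No larger α is possible: a(u,u) ≥ α||u||_{H^1}² means (1−α)∫(u')² ≥ (α−c)∫u², and for the modes u_n = sin(nπ(x−x₀)/L) (x₀ the left endpoint) one has ∫u_n²/∫(u_n')² = (L/(nπ))² → 0, so a(u_n,u_n)/||u_n||_{H^1}² → 1. Hence the optimal constant is α = 1.
Therefore α = 1.


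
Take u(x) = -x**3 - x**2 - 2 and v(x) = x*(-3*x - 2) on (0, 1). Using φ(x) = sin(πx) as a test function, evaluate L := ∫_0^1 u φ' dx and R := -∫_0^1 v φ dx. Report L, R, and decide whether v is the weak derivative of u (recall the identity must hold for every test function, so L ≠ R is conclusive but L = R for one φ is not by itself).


LHS = -12/π^3 + 5/π, RHS = -12/π^3 + 5/π. Yes, v = u' weakly.

u(x) = -x**3 - x**2 - 2, classical derivative u'(x) = -3*x**2 - 2*x.
φ(x) = sin(πx), so φ'(x) = π*cos(π*x).
Note φ(0) = φ(1) = 0, so the boundary term u·φ vanishes.
LHS = ∫_0^1 u(x) φ'(x) dx = ∫_0^1 (-π*x^3*cos(π*x) - π*x^2*cos(π*x) - 2*π*cos(π*x)) dx. Term by term:
  ∫_0^1 -2*π*cos(π*x) dx = 0;  ∫_0^1 -π*x^2*cos(π*x) dx = 2/π;  ∫_0^1 -π*x^3*cos(π*x) dx = -12/π^3 + 3/π.
Sum: 0 + 2/π + -12/π^3 + 3/π = -12/π^3 + 5/π.
So LHS = -12/π^3 + 5/π.
∫_0^1 v(x) φ(x) dx = ∫_0^1 (-3*x^2*sin(π*x) - 2*x*sin(π*x)) dx. Term by term:
  ∫_0^1 -3*x^2*sin(π*x) dx = -3/π + 12/π^3;  ∫_0^1 -2*x*sin(π*x) dx = -2/π.
Sum: -3/π + 12/π^3 − 2/π = -5/π + 12/π^3.
So RHS = -∫_0^1 v(x) φ(x) dx = -12/π^3 + 5/π.
LHS = RHS, so the identity holds for this test φ.
Moreover u is smooth here and v(x) = u'(x) = -3*x**2 - 2*x pointwise, so the identity holds for every test function. Hence v is the weak derivative of u.


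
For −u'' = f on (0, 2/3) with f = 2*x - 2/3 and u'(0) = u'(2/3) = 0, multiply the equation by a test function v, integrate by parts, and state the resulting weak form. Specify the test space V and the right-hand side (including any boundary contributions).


V = H^1(0, 2/3) (no boundary constraint on v; u is determined up to an additive constant); weak form: ∫_0^2/3 u'v' dx = ∫_0^2/3 (2*x - 2/3) v dx for all v ∈ V.

Multiply both sides by a test function v and integrate from 0 to 2/3:
  ∫_0^2/3 −u''(x) v(x) dx = ∫_0^2/3 f(x) v(x) dx.
Integrate the LHS by parts once:
  ∫_0^2/3 −u'' v dx = −[u'(x) v(x)]_0^2/3 + ∫_0^2/3 u'(x) v'(x) dx.
Thus ∫_0^2/3 u'(x) v'(x) dx = ∫_0^2/3 f(x) v(x) dx + [u'(x) v(x)]_0^2/3.
Choose V so that boundary terms are either known or forced to vanish.
u has homogeneous Neumann: u'(0) = u'(2/3) = 0. So [u' v]_0^2/3 = 0·v(2/3) − 0·v(0) = 0 for any v; take V = H^1(0, 2/3).
Weak formulation: find u (satisfying any essential BC) such that ∫_0^2/3 u'(x) v'(x) dx = ∫_0^2/3 f v dx for all v ∈ V (homogeneous Neumann, so boundary terms vanish).
Substituting f(x) = 2*x - 2/3, the right-hand side is ∫_0^2/3 (2*x - 2/3) v dx.
Compatibility check (pure Neumann): taking v ≡ 1 ∈ V gives 0 = ∫_0^2/3 f dx + (0) − (0), i.e. ∫_0^2/3 f dx must equal u'(0) − u'(2/3) = 0. Indeed ∫_0^2/3 (2*x - 2/3) dx = 0, so the data are compatible. The solution is then unique only up to an additive constant (fix it e.g. by requiring ∫_0^2/3 u dx = 0).


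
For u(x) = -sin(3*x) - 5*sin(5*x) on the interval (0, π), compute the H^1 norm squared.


||u||_{H^1(0,π)}^2 = 330*π

u'(x) = -3*cos(3*x) - 25*cos(5*x).
Expand u² and (u')² and integrate term by term on (0, π), using: for integers n ≥ 1, ∫_0^π sin²(nx) dx = ∫_0^π cos²(nx) dx = π/2; for n ≠ n', ∫_0^π sin(nx)sin(n'x) dx = ∫_0^π cos(nx)cos(n'x) dx = 0; and by product-to-sum, ∫_0^π sin(nx)cos(n'x) dx = ½∫_0^π [sin((n+n')x) + sin((n−n')x)] dx, which is 0 when n+n' is even and 2n/(n²−n'²) when n+n' is odd (it need not vanish on (0, π)).
  u² squared terms: (-1)²·∫sin(3x)² dx = 1·π/2 = π/2;  (-5)²·∫sin(5x)² dx = 25·π/2 = 25*π/2.
  u² cross terms: 2·(-1)·(-5)·∫sin(3x)·sin(5x) dx = 10·(0) = 0.
  So ∫_0^π u² dx = π/2 + 25*π/2 + 0 = 13*π.
  (u')² squared terms: (-25)²·∫cos(5x)² dx = 625·π/2 = 625*π/2;  (-3)²·∫cos(3x)² dx = 9·π/2 = 9*π/2.
  (u')² cross terms: 2·(-25)·(-3)·∫cos(5x)·cos(3x) dx = 150·(0) = 0.
  So ∫_0^π (u')² dx = 625*π/2 + 9*π/2 + 0 = 317*π.
||u||_{H^1}^2 = (13*π) + (317*π) = 330*π.


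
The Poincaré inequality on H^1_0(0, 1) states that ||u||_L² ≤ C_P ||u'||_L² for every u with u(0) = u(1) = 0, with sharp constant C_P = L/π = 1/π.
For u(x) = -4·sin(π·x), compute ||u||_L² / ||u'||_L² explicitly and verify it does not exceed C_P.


||u||_L² / ||u'||_L² = 1/π = C_P.

u(x) = -4·sin(π·x), so u'(x) = -4*π*cos(π*x).
Writing u(x) = A·sin(kπx/L) with A = -4 and k = 1, use ∫_0^L sin²(kπx/L) dx = L/2 and ∫_0^L cos²(kπx/L) dx = L/2.
u² = 16·sin²(π·x) and (u')² = 16*π^2·cos²(π·x), and each of sin², cos² integrates to L/2 = 1/2 over (0, 1).
∫_0^1 u² dx = 8, so ||u||_L² = 2*sqrt(2).
∫_0^1 (u')² dx = 8*π^2, so ||u'||_L² = 2*sqrt(2)*π.
Ratio ||u||_L² / ||u'||_L² = 1/π.
Sharp Poincaré constant on H^1_0(0, 1) is C_P = L/π = 1/π, achieved by sin(π·x).
This is the k = 1 eigenfunction (up to amplitude), so the ratio equals the sharp Poincaré constant exactly.


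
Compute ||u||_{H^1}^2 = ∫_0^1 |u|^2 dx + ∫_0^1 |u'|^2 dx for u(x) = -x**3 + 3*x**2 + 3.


||u||_{H^1}^2 = 1347/70

The H^1 norm (squared) on an interval (0, L) is
  ||u||_{H^1}^2 = ∫_0^L u(x)^2 dx + ∫_0^L u'(x)^2 dx.
Compute u'(x) = -3*x**2 + 6*x.
Then u(x)^2 = x**6 - 6*x**5 + 9*x**4 - 6*x**3 + 18*x**2 + 9 and u'(x)^2 = 9*x**4 - 36*x**3 + 36*x**2.
Integrate each monomial from 0 to 1 using ∫_0^1 c·x^n dx = c·1^(n+1)/(n+1):
  ∫_0^1 u(x)^2 dx = ∫_0^1 (x^6 - 6*x^5 + 9*x^4 - 6*x^3 + 18*x^2 + 9) dx. Term by term:
    ∫_0^1 x^6 dx = 1/7;  ∫_0^1 -6*x^5 dx = -1;  ∫_0^1 9*x^4 dx = 9/5;
    ∫_0^1 -6*x^3 dx = -3/2;  ∫_0^1 18*x^2 dx = 6;  ∫_0^1 9 dx = 9.
  Sum: 1/7 − 1 + 9/5 − 3/2 + 6 + 9 = 1011/70.
  ∫_0^1 u'(x)^2 dx = ∫_0^1 (9*x^4 - 36*x^3 + 36*x^2) dx. Term by term:
    ∫_0^1 9*x^4 dx = 9/5;  ∫_0^1 -36*x^3 dx = -9;  ∫_0^1 36*x^2 dx = 12.
  Sum: 9/5 − 9 + 12 = 24/5.
Adding: ||u||_{H^1}^2 = 1011/70 + 24/5 = 1347/70.


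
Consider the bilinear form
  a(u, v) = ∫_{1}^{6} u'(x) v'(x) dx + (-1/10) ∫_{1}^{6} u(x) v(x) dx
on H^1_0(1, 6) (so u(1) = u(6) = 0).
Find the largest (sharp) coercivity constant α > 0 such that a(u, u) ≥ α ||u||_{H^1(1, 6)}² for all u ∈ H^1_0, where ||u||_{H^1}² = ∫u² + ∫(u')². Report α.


α = (-5/2 + π^2)/(π^2 + 25)

Coercivity of a(·,·) on H^1_0(1, 6) means a(u, u) ≥ α ||u||_{H^1}² for every u ∈ H^1_0.
The interval has length L = 5, and Poincaré/coercivity depend only on L. Here a(u, u) = ∫(u')² + (-1/10)·∫u².
Here c = -1/10 < 0 with |c| < (π/L)² = π^2/25, so coercivity still holds. The condition a(u,u) ≥ α||u||_{H^1}² reads (1−α)∫(u')² ≥ (α−c)∫u². Any admissible α is ≤ 1 (rapidly oscillating u have ∫u²/∫(u')² → 0), and α = 1 would force 0 ≥ (1−c)∫u², impossible since c < 1; so 1−α > 0. By the sharp Poincaré inequality on H^1_0 of an interval of length L, ∫(u')² ≥ (π/L)²∫u² with equality for the first sine mode sin(π(x−x₀)/L) (x₀ the left endpoint), so the inequality holds for all u iff (1−α)(π/L)² ≥ α − c, i.e. α ≤ ((π/L)² + c)/((π/L)² + 1) = (1 + c(L/π)²)/(1 + (L/π)²). (Direct route, valid since c ≤ 0: Poincaré gives c∫u² ≥ c(L/π)²∫(u')², so a(u,u) ≥ (1 + c(L/π)²)∫(u')², while ||u||_{H^1}² ≤ (1 + (L/π)²)∫(u')²; dividing yields the same α.) With (π/L)² = π^2/25 and c = -1/10, the largest admissible constant is α = ((π/L)² + c)/((π/L)² + 1).
Simplifying, α = (-5/2 + π^2)/(π^2 + 25).


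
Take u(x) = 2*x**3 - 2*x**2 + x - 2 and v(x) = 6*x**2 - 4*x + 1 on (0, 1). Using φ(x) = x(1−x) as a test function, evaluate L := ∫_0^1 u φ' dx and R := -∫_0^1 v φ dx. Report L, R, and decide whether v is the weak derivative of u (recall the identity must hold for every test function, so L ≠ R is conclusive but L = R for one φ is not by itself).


LHS = -2/15, RHS = -2/15. Yes, v = u' weakly.

u(x) = 2*x**3 - 2*x**2 + x - 2, classical derivative u'(x) = 6*x**2 - 4*x + 1.
φ(x) = x(1−x), so φ'(x) = 1 - 2*x.
Note φ(0) = φ(1) = 0, so the boundary term u·φ vanishes.
LHS = ∫_0^1 u(x) φ'(x) dx = ∫_0^1 (-4*x^4 + 6*x^3 - 4*x^2 + 5*x - 2) dx. Term by term:
  ∫_0^1 -4*x^4 dx = -4/5;  ∫_0^1 6*x^3 dx = 3/2;  ∫_0^1 -4*x^2 dx = -4/3;
  ∫_0^1 5*x dx = 5/2;  ∫_0^1 -2 dx = -2.
Sum: -4/5 + 3/2 − 4/3 + 5/2 − 2 = -2/15.
So LHS = -2/15.
∫_0^1 v(x) φ(x) dx = ∫_0^1 (-6*x^4 + 10*x^3 - 5*x^2 + x) dx. Term by term:
  ∫_0^1 -6*x^4 dx = -6/5;  ∫_0^1 10*x^3 dx = 5/2;  ∫_0^1 -5*x^2 dx = -5/3;
  ∫_0^1 x dx = 1/2.
Sum: -6/5 + 5/2 − 5/3 + 1/2 = 2/15.
So RHS = -∫_0^1 v(x) φ(x) dx = -2/15.
LHS = RHS, so the identity holds for this test φ.
Moreover u is smooth here and v(x) = u'(x) = 6*x**2 - 4*x + 1 pointwise, so the identity holds for every test function. Hence v is the weak derivative of u.


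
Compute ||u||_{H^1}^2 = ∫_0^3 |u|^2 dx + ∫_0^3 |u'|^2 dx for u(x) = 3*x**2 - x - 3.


||u||_{H^1}^2 = 4899/10

The H^1 norm (squared) on an interval (0, L) is
  ||u||_{H^1}^2 = ∫_0^L u(x)^2 dx + ∫_0^L u'(x)^2 dx.
Compute u'(x) = 6*x - 1.
Then u(x)^2 = 9*x**4 - 6*x**3 - 17*x**2 + 6*x + 9 and u'(x)^2 = 36*x**2 - 12*x + 1.
Integrate each monomial from 0 to 3 using ∫_0^3 c·x^n dx = c·3^(n+1)/(n+1):
  ∫_0^3 u(x)^2 dx = ∫_0^3 (9*x^4 - 6*x^3 - 17*x^2 + 6*x + 9) dx. Term by term:
    ∫_0^3 9*x^4 dx = 2187/5;  ∫_0^3 -6*x^3 dx = -243/2;  ∫_0^3 -17*x^2 dx = -153;
    ∫_0^3 6*x dx = 27;  ∫_0^3 9 dx = 27.
  Sum: 2187/5 − 243/2 − 153 + 27 + 27 = 2169/10.
  ∫_0^3 u'(x)^2 dx = ∫_0^3 (36*x^2 - 12*x + 1) dx. Term by term:
    ∫_0^3 36*x^2 dx = 324;  ∫_0^3 -12*x dx = -54;  ∫_0^3 1 dx = 3.
  Sum: 324 − 54 + 3 = 273.
Adding: ||u||_{H^1}^2 = 2169/10 + 273 = 4899/10.


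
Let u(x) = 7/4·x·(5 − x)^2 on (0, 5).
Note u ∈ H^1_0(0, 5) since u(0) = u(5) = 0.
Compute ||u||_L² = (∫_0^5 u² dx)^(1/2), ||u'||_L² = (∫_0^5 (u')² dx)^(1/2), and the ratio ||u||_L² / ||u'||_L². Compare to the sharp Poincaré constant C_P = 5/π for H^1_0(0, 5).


||u||_L² / ||u'||_L² = 5*sqrt(14)/14 < C_P = 5/π.

u(x) = 7/4·x·(5 − x)^2, so u'(x) = 21*x^2/4 - 35*x + 175/4.
u(x) = 7/4·x·(5 − x)^2 vanishes at x = 0 and x = 5, so u ∈ H^1_0(0, 5). Differentiate via the product rule and integrate the resulting polynomials term by term.
  ∫_0^5 u² dx = ∫_0^5 (49*x^6/16 - 245*x^5/4 + 3675*x^4/8 - 6125*x^3/4 + 30625*x^2/16) dx. Term by term:
    ∫_0^5 49*x^6/16 dx = 546875/16;  ∫_0^5 -245*x^5/4 dx = -3828125/24;  ∫_0^5 3675*x^4/8 dx = 2296875/8;
    ∫_0^5 -6125*x^3/4 dx = -3828125/16;  ∫_0^5 30625*x^2/16 dx = 3828125/48.
  Sum: 546875/16 − 3828125/24 + 2296875/8 − 3828125/16 + 3828125/48 = 109375/48.
  ∫_0^5 (u')² dx = ∫_0^5 (441*x^4/16 - 735*x^3/2 + 13475*x^2/8 - 6125*x/2 + 30625/16) dx. Term by term:
    ∫_0^5 441*x^4/16 dx = 275625/16;  ∫_0^5 -735*x^3/2 dx = -459375/8;  ∫_0^5 13475*x^2/8 dx = 1684375/24;
    ∫_0^5 -6125*x/2 dx = -153125/4;  ∫_0^5 30625/16 dx = 153125/16.
  Sum: 275625/16 − 459375/8 + 1684375/24 − 153125/4 + 153125/16 = 30625/24.
∫_0^5 u² dx = 109375/48, so ||u||_L² = 125*sqrt(21)/12.
∫_0^5 (u')² dx = 30625/24, so ||u'||_L² = 175*sqrt(6)/12.
Ratio ||u||_L² / ||u'||_L² = 5*sqrt(14)/14.
Sharp Poincaré constant on H^1_0(0, 5) is C_P = L/π = 5/π, achieved by sin(π/5·x).
A polynomial bump cannot attain the sharp Poincaré constant (only the first sine eigenfunction does), so the ratio is strictly less than C_P, consistent with ||u||_L² ≤ C_P ||u'||_L².


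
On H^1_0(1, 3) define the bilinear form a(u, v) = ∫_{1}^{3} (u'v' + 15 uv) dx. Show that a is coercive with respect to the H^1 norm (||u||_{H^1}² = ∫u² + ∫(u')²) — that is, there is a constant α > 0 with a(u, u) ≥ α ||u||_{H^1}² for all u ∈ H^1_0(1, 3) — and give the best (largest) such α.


α = 1

Coercivity of a(·,·) on H^1_0(1, 3) means a(u, u) ≥ α ||u||_{H^1}² for every u ∈ H^1_0.
The interval has length L = 2, and Poincaré/coercivity depend only on L. Here a(u, u) = ∫(u')² + (15)·∫u².
Here c = 15 ≥ 1, so a(u,u) = ∫(u')² + c∫u² ≥ ∫(u')² + ∫u² = ||u||_{H^1}², i.e. α = 1 works. No larger α is possible: a(u,u) ≥ α||u||_{H^1}² means (1−α)∫(u')² ≥ (α−c)∫u², and for the modes u_n = sin(nπ(x−x₀)/L) (x₀ the left endpoint) one has ∫u_n²/∫(u_n')² = (L/(nπ))² → 0, so a(u_n,u_n)/||u_n||_{H^1}² → 1. Hence the optimal constant is α = 1.
Therefore α = 1.


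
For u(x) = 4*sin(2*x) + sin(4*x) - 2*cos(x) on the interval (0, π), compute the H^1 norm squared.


||u||_{H^1(0,π)}^2 = -704/15 + 105*π/2

u'(x) = 2*sin(x) + 8*cos(2*x) + 4*cos(4*x).
Expand u² and (u')² and integrate term by term on (0, π), using: for integers n ≥ 1, ∫_0^π sin²(nx) dx = ∫_0^π cos²(nx) dx = π/2; for n ≠ n', ∫_0^π sin(nx)sin(n'x) dx = ∫_0^π cos(nx)cos(n'x) dx = 0; and by product-to-sum, ∫_0^π sin(nx)cos(n'x) dx = ½∫_0^π [sin((n+n')x) + sin((n−n')x)] dx, which is 0 when n+n' is even and 2n/(n²−n'²) when n+n' is odd (it need not vanish on (0, π)).
  u² squared terms: (-2)²·∫cos(x)² dx = 4·π/2 = 2*π;  (4)²·∫sin(2x)² dx = 16·π/2 = 8*π;  (1)²·∫sin(4x)² dx = 1·π/2 = π/2.
  u² cross terms: 2·(-2)·(4)·∫cos(x)·sin(2x) dx = -16·(4/3) = -64/3;  2·(-2)·(1)·∫cos(x)·sin(4x) dx = -4·(8/15) = -32/15;  2·(4)·(1)·∫sin(2x)·sin(4x) dx = 8·(0) = 0.
  So ∫_0^π u² dx = 2*π + 8*π + π/2 − 64/3 − 32/15 + 0 = -352/15 + 21*π/2.
  (u')² squared terms: (2)²·∫sin(x)² dx = 4·π/2 = 2*π;  (4)²·∫cos(4x)² dx = 16·π/2 = 8*π;  (8)²·∫cos(2x)² dx = 64·π/2 = 32*π.
  (u')² cross terms: 2·(2)·(4)·∫sin(x)·cos(4x) dx = 16·(-2/15) = -32/15;  2·(2)·(8)·∫sin(x)·cos(2x) dx = 32·(-2/3) = -64/3;  2·(4)·(8)·∫cos(4x)·cos(2x) dx = 64·(0) = 0.
  So ∫_0^π (u')² dx = 2*π + 8*π + 32*π − 32/15 − 64/3 + 0 = -352/15 + 42*π.
||u||_{H^1}^2 = (-352/15 + 21*π/2) + (-352/15 + 42*π) = -704/15 + 105*π/2.


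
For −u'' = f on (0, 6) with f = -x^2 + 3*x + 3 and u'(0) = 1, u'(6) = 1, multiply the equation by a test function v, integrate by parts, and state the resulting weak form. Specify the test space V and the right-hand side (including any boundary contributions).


V = H^1(0, 6) (v unrestricted at boundary; u is determined up to an additive constant); weak form: ∫_0^6 u'v' dx = ∫_0^6 (-x^2 + 3*x + 3) v dx + v(6) − v(0) for all v ∈ V.

Multiply both sides by a test function v and integrate from 0 to 6:
  ∫_0^6 −u''(x) v(x) dx = ∫_0^6 f(x) v(x) dx.
Integrate the LHS by parts once:
  ∫_0^6 −u'' v dx = −[u'(x) v(x)]_0^6 + ∫_0^6 u'(x) v'(x) dx.
Thus ∫_0^6 u'(x) v'(x) dx = ∫_0^6 f(x) v(x) dx + [u'(x) v(x)]_0^6.
Choose V so that boundary terms are either known or forced to vanish.
u has inhomogeneous Neumann u'(0) = 1, u'(6) = 1. [u' v]_0^6 = (1)·v(6) − (1)·v(0) = v(6) − v(0). Take V = H^1(0, 6); boundary term becomes part of RHS.
Weak formulation: find u (satisfying any essential BC) such that ∫_0^6 u'(x) v'(x) dx = ∫_0^6 f v dx + v(6) − v(0) for all v ∈ V (Neumann data are natural BCs: they enter the RHS as boundary terms).
Substituting f(x) = -x^2 + 3*x + 3, the right-hand side is ∫_0^6 (-x^2 + 3*x + 3) v dx + v(6) − v(0).
Compatibility check (pure Neumann): taking v ≡ 1 ∈ V gives 0 = ∫_0^6 f dx + (1) − (1), i.e. ∫_0^6 f dx must equal u'(0) − u'(6) = 0. Indeed ∫_0^6 (-x^2 + 3*x + 3) dx = 0, so the data are compatible. The solution is then unique only up to an additive constant (fix it e.g. by requiring ∫_0^6 u dx = 0).
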